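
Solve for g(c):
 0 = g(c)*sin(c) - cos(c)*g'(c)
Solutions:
 g(c) = C1/cos(c)


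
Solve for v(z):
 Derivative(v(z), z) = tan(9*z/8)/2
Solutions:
 v(z) = C1 - 4*log(cos(9*z/8))/9


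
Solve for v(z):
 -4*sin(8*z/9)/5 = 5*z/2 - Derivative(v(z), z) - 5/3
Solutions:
 v(z) = C1 + 5*z^2/4 - 5*z/3 - 9*cos(8*z/9)/10


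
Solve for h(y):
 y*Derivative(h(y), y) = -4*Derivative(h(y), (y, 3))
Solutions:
 h(y) = C1 + Integral(C2*airyai(-2^(1/3)*y/2) + C3*airybi(-2^(1/3)*y/2), y)


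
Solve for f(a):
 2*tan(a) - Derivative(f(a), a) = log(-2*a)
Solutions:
 f(a) = C1 - a*log(-a) - a*log(2) + a - 2*log(cos(a))


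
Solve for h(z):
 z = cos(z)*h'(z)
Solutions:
 h(z) = C1 + Integral(z/cos(z), z)


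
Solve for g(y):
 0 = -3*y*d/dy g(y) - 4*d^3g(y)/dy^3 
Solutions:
 g(y) = C1 + Integral(C2*airyai(-6^(1/3)*y/2) + C3*airybi(-6^(1/3)*y/2), y)


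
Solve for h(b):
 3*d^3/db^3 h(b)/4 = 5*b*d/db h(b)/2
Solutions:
 h(b) = C1 + Integral(C2*airyai(10^(1/3)*3^(2/3)*b/3) + C3*airybi(10^(1/3)*3^(2/3)*b/3), b)


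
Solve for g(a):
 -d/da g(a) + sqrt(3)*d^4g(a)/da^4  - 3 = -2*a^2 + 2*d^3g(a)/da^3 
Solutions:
 g(a) = C1 + C2*exp(a*(-12^(1/3)*(9*sqrt(339) + 97*sqrt(3))^(1/3) - 8*18^(1/3)/(9*sqrt(339) + 97*sqrt(3))^(1/3) + 8*sqrt(3))/36)*sin(2^(1/3)*3^(1/6)*a*(-2^(1/3)*3^(2/3)*(9*sqrt(339) + 97*sqrt(3))^(1/3) + 24/(9*sqrt(339) + 97*sqrt(3))^(1/3))/36) + C3*exp(a*(-12^(1/3)*(9*sqrt(339) + 97*sqrt(3))^(1/3) - 8*18^(1/3)/(9*sqrt(339) + 97*sqrt(3))^(1/3) + 8*sqrt(3))/36)*cos(2^(1/3)*3^(1/6)*a*(-2^(1/3)*3^(2/3)*(9*sqrt(339) + 97*sqrt(3))^(1/3) + 24/(9*sqrt(339) + 97*sqrt(3))^(1/3))/36) + C4*exp(a*(8*18^(1/3)/(9*sqrt(339) + 97*sqrt(3))^(1/3) + 4*sqrt(3) + 12^(1/3)*(9*sqrt(339) + 97*sqrt(3))^(1/3))/18) + 2*a^3/3 - 11*a


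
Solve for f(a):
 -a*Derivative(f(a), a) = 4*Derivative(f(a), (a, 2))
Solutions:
 f(a) = C1 + C2*erf(sqrt(2)*a/4)


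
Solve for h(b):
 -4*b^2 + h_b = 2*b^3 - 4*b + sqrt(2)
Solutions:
 h(b) = C1 + b^4/2 + 4*b^3/3 - 2*b^2 + sqrt(2)*b


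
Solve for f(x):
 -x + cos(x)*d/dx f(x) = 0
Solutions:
 f(x) = C1 + Integral(x/cos(x), x)


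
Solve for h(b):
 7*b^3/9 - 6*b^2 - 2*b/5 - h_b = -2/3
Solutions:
 h(b) = C1 + 7*b^4/36 - 2*b^3 - b^2/5 + 2*b/3


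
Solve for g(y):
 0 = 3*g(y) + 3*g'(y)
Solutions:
 g(y) = C1*exp(-y)


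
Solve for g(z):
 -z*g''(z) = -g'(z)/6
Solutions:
 g(z) = C1 + C2*z^(7/6)


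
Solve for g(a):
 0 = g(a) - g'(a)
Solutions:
 g(a) = C1*exp(a)


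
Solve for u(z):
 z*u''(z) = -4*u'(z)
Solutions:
 u(z) = C1 + C2/z^3


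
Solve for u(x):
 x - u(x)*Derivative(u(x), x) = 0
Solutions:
 u(x) = -sqrt(C1 + x^2)
 u(x) = sqrt(C1 + x^2)


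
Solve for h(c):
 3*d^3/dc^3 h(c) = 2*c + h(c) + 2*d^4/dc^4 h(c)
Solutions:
 h(c) = C1*exp(c*(-(3*sqrt(417) + 64)^(1/3) - 7/(3*sqrt(417) + 64)^(1/3) + 2)/12)*sin(sqrt(3)*c*(-(3*sqrt(417) + 64)^(1/3) + 7/(3*sqrt(417) + 64)^(1/3))/12) + C2*exp(c*(-(3*sqrt(417) + 64)^(1/3) - 7/(3*sqrt(417) + 64)^(1/3) + 2)/12)*cos(sqrt(3)*c*(-(3*sqrt(417) + 64)^(1/3) + 7/(3*sqrt(417) + 64)^(1/3))/12) + C3*exp(c) + C4*exp(c*(1 + 7/(3*sqrt(417) + 64)^(1/3) + (3*sqrt(417) + 64)^(1/3))/6) - 2*c


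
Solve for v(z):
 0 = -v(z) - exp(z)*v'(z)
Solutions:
 v(z) = C1*exp(exp(-z))


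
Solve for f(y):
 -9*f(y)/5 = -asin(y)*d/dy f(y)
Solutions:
 f(y) = C1*exp(9*Integral(1/asin(y), y)/5)


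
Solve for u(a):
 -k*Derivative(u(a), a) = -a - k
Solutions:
 u(a) = C1 + a^2/(2*k) + a


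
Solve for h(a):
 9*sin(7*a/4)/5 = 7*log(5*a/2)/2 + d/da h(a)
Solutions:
 h(a) = C1 - 7*a*log(a)/2 - 4*a*log(5) + a*log(10)/2 + 3*a*log(2) + 7*a/2 - 36*cos(7*a/4)/35


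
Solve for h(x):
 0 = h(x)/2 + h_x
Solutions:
 h(x) = C1*exp(-x/2)


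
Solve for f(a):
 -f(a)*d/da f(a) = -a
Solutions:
 f(a) = -sqrt(C1 + a^2)
 f(a) = sqrt(C1 + a^2)


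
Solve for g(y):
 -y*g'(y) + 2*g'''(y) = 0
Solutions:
 g(y) = C1 + Integral(C2*airyai(2^(2/3)*y/2) + C3*airybi(2^(2/3)*y/2), y)


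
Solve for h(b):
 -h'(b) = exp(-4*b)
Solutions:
 h(b) = C1 + exp(-4*b)/4


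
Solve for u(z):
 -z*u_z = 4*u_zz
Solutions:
 u(z) = C1 + C2*erf(sqrt(2)*z/4)


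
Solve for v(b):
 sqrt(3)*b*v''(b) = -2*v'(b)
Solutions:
 v(b) = C1 + C2*b^(1 - 2*sqrt(3)/3)


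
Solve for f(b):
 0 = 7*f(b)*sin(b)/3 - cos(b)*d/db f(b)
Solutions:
 f(b) = C1/cos(b)^(7/3)


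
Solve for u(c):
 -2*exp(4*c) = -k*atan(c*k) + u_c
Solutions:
 u(c) = C1 + k*Piecewise((c*atan(c*k) - log(c^2*k^2 + 1)/(2*k), Ne(k, 0)), (0, True)) - exp(4*c)/2


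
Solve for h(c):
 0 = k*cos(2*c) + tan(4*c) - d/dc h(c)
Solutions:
 h(c) = C1 + k*sin(2*c)/2 - log(cos(4*c))/4


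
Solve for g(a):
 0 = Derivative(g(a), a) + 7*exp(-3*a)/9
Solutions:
 g(a) = C1 + 7*exp(-3*a)/27


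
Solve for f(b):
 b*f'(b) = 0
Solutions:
 f(b) = C1


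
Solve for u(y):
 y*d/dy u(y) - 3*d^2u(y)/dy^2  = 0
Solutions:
 u(y) = C1 + C2*erfi(sqrt(6)*y/6)


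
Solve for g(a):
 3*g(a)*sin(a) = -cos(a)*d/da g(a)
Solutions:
 g(a) = C1*cos(a)^3


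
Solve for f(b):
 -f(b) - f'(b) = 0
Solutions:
 f(b) = C1*exp(-b)


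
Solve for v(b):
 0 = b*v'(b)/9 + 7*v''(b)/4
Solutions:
 v(b) = C1 + C2*erf(sqrt(14)*b/21)


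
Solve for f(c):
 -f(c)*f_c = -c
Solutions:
 f(c) = -sqrt(C1 + c^2)
 f(c) = sqrt(C1 + c^2)


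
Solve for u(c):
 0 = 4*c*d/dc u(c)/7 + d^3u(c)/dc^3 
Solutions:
 u(c) = C1 + Integral(C2*airyai(-14^(2/3)*c/7) + C3*airybi(-14^(2/3)*c/7), c)


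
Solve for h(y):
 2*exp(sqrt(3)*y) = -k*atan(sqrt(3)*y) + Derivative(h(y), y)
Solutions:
 h(y) = C1 + k*(y*atan(sqrt(3)*y) - sqrt(3)*log(3*y^2 + 1)/6) + 2*sqrt(3)*exp(sqrt(3)*y)/3


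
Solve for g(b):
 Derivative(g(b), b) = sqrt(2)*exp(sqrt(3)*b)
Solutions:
 g(b) = C1 + sqrt(6)*exp(sqrt(3)*b)/3


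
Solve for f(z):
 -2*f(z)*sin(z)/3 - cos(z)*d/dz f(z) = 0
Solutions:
 f(z) = C1*cos(z)^(2/3)


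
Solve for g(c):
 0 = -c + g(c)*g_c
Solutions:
 g(c) = -sqrt(C1 + c^2)
 g(c) = sqrt(C1 + c^2)


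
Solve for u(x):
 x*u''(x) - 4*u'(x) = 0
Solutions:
 u(x) = C1 + C2*x^5


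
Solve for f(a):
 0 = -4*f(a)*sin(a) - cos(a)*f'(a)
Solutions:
 f(a) = C1*cos(a)^4


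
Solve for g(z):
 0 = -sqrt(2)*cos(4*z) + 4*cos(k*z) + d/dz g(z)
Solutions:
 g(z) = C1 + sqrt(2)*sin(4*z)/4 - 4*sin(k*z)/k


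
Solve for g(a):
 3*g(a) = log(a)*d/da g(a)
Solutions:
 g(a) = C1*exp(3*li(a))


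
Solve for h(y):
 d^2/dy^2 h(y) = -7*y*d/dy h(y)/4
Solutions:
 h(y) = C1 + C2*erf(sqrt(14)*y/4)


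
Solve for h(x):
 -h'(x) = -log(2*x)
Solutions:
 h(x) = C1 + x*log(x) - x + x*log(2)


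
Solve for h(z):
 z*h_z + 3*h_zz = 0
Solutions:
 h(z) = C1 + C2*erf(sqrt(6)*z/6)


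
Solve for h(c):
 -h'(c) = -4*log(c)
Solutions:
 h(c) = C1 + 4*c*log(c) - 4*c


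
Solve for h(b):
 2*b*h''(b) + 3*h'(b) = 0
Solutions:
 h(b) = C1 + C2/sqrt(b)


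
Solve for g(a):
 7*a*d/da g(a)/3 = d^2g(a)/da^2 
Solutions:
 g(a) = C1 + C2*erfi(sqrt(42)*a/6)


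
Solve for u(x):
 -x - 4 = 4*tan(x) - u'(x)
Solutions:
 u(x) = C1 + x^2/2 + 4*x - 4*log(cos(x))


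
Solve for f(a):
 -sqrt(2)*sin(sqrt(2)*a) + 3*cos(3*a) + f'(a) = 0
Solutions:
 f(a) = C1 - sin(3*a) - cos(sqrt(2)*a)


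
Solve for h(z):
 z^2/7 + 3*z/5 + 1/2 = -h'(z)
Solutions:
 h(z) = C1 - z^3/21 - 3*z^2/10 - z/2


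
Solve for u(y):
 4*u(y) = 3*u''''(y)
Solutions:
 u(y) = C1*exp(-sqrt(2)*3^(3/4)*y/3) + C2*exp(sqrt(2)*3^(3/4)*y/3) + C3*sin(sqrt(2)*3^(3/4)*y/3) + C4*cos(sqrt(2)*3^(3/4)*y/3)


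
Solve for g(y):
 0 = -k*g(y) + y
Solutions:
 g(y) = y/k


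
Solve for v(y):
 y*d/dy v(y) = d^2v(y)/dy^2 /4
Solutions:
 v(y) = C1 + C2*erfi(sqrt(2)*y)


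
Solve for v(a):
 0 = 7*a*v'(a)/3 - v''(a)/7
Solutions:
 v(a) = C1 + C2*erfi(7*sqrt(6)*a/6)


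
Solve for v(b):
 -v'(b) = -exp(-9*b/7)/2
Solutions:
 v(b) = C1 - 7*exp(-9*b/7)/18


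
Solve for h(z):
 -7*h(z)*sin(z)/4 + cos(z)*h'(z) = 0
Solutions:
 h(z) = C1/cos(z)^(7/4)


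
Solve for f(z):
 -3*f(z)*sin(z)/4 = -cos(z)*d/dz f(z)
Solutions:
 f(z) = C1/cos(z)^(3/4)


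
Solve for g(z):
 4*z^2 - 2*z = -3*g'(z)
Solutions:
 g(z) = C1 - 4*z^3/9 + z^2/3


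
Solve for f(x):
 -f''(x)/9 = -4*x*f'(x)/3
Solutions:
 f(x) = C1 + C2*erfi(sqrt(6)*x)


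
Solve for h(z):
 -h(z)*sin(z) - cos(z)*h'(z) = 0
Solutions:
 h(z) = C1*cos(z)


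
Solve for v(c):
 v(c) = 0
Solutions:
 v(c) = 0


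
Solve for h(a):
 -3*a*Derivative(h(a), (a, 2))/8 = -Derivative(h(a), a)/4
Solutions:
 h(a) = C1 + C2*a^(5/3)


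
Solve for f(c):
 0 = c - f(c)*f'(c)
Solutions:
 f(c) = -sqrt(C1 + c^2)
 f(c) = sqrt(C1 + c^2)


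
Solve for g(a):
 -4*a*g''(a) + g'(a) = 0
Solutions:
 g(a) = C1 + C2*a^(5/4)


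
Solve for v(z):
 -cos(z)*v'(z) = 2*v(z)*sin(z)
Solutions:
 v(z) = C1*cos(z)^2


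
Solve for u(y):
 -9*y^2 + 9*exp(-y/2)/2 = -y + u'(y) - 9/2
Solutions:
 u(y) = C1 - 3*y^3 + y^2/2 + 9*y/2 - 9*exp(-y/2)


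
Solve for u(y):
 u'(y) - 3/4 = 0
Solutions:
 u(y) = C1 + 3*y/4


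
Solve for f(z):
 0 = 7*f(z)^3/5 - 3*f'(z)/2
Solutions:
 f(z) = -sqrt(30)*sqrt(-1/(C1 + 14*z))/2
 f(z) = sqrt(30)*sqrt(-1/(C1 + 14*z))/2


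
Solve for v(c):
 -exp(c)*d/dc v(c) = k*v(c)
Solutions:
 v(c) = C1*exp(k*exp(-c))


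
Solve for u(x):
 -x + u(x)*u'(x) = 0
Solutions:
 u(x) = -sqrt(C1 + x^2)
 u(x) = sqrt(C1 + x^2)


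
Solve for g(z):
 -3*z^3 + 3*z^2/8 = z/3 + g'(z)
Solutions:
 g(z) = C1 - 3*z^4/4 + z^3/8 - z^2/6


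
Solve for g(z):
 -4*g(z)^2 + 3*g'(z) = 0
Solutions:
 g(z) = -3/(C1 + 4*z)


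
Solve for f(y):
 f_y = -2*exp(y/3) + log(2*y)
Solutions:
 f(y) = C1 + y*log(y) + y*(-1 + log(2)) - 6*exp(y/3)


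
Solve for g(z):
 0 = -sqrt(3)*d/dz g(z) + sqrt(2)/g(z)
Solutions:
 g(z) = -sqrt(C1 + 6*sqrt(6)*z)/3
 g(z) = sqrt(C1 + 6*sqrt(6)*z)/3


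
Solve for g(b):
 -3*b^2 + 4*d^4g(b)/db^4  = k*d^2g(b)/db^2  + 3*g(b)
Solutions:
 g(b) = C1*exp(-sqrt(2)*b*sqrt(k - sqrt(k^2 + 48))/4) + C2*exp(sqrt(2)*b*sqrt(k - sqrt(k^2 + 48))/4) + C3*exp(-sqrt(2)*b*sqrt(k + sqrt(k^2 + 48))/4) + C4*exp(sqrt(2)*b*sqrt(k + sqrt(k^2 + 48))/4) - b^2 + 2*k/3


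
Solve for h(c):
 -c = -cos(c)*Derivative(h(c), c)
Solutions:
 h(c) = C1 + Integral(c/cos(c), c)


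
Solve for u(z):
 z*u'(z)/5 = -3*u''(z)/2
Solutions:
 u(z) = C1 + C2*erf(sqrt(15)*z/15)


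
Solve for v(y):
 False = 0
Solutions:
 v(y) = C1 + 9*y*asin(8*y/7) + zoo*y + 9*sqrt(49 - 64*y^2)/8


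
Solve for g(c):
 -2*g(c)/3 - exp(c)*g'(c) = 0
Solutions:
 g(c) = C1*exp(2*exp(-c)/3)


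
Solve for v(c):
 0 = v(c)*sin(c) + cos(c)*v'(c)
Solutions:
 v(c) = C1*cos(c)


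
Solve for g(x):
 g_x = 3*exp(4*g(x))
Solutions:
 g(x) = log(-(-1/(C1 + 12*x))^(1/4))
 g(x) = log(-1/(C1 + 12*x))/4
 g(x) = log(-I*(-1/(C1 + 12*x))^(1/4))
 g(x) = log(I*(-1/(C1 + 12*x))^(1/4))


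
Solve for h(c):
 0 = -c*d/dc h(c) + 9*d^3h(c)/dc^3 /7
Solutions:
 h(c) = C1 + Integral(C2*airyai(21^(1/3)*c/3) + C3*airybi(21^(1/3)*c/3), c)


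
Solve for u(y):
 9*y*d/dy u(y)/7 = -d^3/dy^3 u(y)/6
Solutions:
 u(y) = C1 + Integral(C2*airyai(-3*2^(1/3)*7^(2/3)*y/7) + C3*airybi(-3*2^(1/3)*7^(2/3)*y/7), y)


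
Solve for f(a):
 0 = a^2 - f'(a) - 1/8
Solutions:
 f(a) = C1 + a^3/3 - a/8


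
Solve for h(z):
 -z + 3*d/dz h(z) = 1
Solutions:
 h(z) = C1 + z^2/6 + z/3


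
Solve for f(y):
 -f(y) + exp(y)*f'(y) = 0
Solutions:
 f(y) = C1*exp(-exp(-y))


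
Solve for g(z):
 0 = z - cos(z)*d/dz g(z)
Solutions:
 g(z) = C1 + Integral(z/cos(z), z)


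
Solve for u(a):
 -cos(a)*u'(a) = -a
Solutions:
 u(a) = C1 + Integral(a/cos(a), a)


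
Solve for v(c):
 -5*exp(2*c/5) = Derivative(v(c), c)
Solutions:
 v(c) = C1 - 25*exp(2*c/5)/2


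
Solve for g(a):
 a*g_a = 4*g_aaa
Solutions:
 g(a) = C1 + Integral(C2*airyai(2^(1/3)*a/2) + C3*airybi(2^(1/3)*a/2), a)


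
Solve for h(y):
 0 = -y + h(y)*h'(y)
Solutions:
 h(y) = -sqrt(C1 + y^2)
 h(y) = sqrt(C1 + y^2)


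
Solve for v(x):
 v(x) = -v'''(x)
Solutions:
 v(x) = C3*exp(-x) + (C1*sin(sqrt(3)*x/2) + C2*cos(sqrt(3)*x/2))*exp(x/2)


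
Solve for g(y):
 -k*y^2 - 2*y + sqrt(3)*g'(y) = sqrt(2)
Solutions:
 g(y) = C1 + sqrt(3)*k*y^3/9 + sqrt(3)*y^2/3 + sqrt(6)*y/3


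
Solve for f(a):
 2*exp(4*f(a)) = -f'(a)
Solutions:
 f(a) = log(-I*(1/(C1 + 8*a))^(1/4))
 f(a) = log(I*(1/(C1 + 8*a))^(1/4))
 f(a) = log(-(1/(C1 + 8*a))^(1/4))
 f(a) = log(1/(C1 + 8*a))/4


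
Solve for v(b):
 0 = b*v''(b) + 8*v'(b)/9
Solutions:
 v(b) = C1 + C2*b^(1/9)


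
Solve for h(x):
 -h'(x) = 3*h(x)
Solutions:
 h(x) = C1*exp(-3*x)


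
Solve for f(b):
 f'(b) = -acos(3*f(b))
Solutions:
 Integral(1/acos(3*_y), (_y, f(b))) = C1 - b


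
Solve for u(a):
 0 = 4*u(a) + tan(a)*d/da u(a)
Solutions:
 u(a) = C1/sin(a)^4


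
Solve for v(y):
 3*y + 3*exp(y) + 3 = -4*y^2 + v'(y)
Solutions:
 v(y) = C1 + 4*y^3/3 + 3*y^2/2 + 3*y + 3*exp(y)


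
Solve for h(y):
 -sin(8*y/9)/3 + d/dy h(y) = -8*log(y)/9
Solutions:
 h(y) = C1 - 8*y*log(y)/9 + 8*y/9 - 3*cos(8*y/9)/8


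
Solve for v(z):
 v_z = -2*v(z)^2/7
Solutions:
 v(z) = 7/(C1 + 2*z)


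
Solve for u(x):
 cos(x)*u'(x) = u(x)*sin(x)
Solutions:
 u(x) = C1/cos(x)


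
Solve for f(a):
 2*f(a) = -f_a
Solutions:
 f(a) = C1*exp(-2*a)


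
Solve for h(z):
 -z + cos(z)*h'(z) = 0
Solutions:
 h(z) = C1 + Integral(z/cos(z), z)


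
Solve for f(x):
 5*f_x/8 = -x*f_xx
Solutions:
 f(x) = C1 + C2*x^(3/8)


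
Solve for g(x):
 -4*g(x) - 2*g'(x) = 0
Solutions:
 g(x) = C1*exp(-2*x)


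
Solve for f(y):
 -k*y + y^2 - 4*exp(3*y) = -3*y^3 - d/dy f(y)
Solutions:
 f(y) = C1 + k*y^2/2 - 3*y^4/4 - y^3/3 + 4*exp(3*y)/3


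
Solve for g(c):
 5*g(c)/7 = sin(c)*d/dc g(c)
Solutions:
 g(c) = C1*(cos(c) - 1)^(5/14)/(cos(c) + 1)^(5/14)


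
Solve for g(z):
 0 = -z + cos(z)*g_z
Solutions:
 g(z) = C1 + Integral(z/cos(z), z)


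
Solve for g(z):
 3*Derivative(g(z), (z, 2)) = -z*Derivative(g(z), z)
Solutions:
 g(z) = C1 + C2*erf(sqrt(6)*z/6)


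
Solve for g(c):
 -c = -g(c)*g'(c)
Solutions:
 g(c) = -sqrt(C1 + c^2)
 g(c) = sqrt(C1 + c^2)


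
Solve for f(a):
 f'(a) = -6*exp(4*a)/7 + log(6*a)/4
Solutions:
 f(a) = C1 + a*log(a)/4 + a*(-1 + log(6))/4 - 3*exp(4*a)/14


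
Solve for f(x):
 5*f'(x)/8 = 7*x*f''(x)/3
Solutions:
 f(x) = C1 + C2*x^(71/56)


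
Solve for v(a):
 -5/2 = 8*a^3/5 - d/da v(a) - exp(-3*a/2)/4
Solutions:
 v(a) = C1 + 2*a^4/5 + 5*a/2 + exp(-3*a/2)/6


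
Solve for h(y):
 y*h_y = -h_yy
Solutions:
 h(y) = C1 + C2*erf(sqrt(2)*y/2)


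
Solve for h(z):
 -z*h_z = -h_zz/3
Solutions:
 h(z) = C1 + C2*erfi(sqrt(6)*z/2)


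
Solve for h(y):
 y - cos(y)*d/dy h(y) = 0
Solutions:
 h(y) = C1 + Integral(y/cos(y), y)


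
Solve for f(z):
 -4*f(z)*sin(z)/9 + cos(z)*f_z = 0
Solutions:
 f(z) = C1/cos(z)^(4/9)


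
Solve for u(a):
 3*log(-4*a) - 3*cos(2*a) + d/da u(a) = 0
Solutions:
 u(a) = C1 - 3*a*log(-a) - 6*a*log(2) + 3*a + 3*sin(2*a)/2


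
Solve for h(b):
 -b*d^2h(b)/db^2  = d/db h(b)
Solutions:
 h(b) = C1 + C2*log(b)


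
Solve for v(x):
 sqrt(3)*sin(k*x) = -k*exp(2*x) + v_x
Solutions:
 v(x) = C1 + k*exp(2*x)/2 - sqrt(3)*cos(k*x)/k


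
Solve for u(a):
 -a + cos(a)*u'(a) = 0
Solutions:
 u(a) = C1 + Integral(a/cos(a), a)


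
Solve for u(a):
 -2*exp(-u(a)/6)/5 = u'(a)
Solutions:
 u(a) = 6*log(C1 - a/15)


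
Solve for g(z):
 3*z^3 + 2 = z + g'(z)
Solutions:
 g(z) = C1 + 3*z^4/4 - z^2/2 + 2*z


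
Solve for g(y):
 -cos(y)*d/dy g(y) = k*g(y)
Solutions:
 g(y) = C1*exp(k*(log(sin(y) - 1) - log(sin(y) + 1))/2)


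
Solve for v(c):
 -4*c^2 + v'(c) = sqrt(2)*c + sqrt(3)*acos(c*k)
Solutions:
 v(c) = C1 + 4*c^3/3 + sqrt(2)*c^2/2 + sqrt(3)*Piecewise((c*acos(c*k) - sqrt(-c^2*k^2 + 1)/k, Ne(k, 0)), (pi*c/2, True))


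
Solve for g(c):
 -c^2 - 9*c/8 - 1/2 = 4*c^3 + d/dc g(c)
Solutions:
 g(c) = C1 - c^4 - c^3/3 - 9*c^2/16 - c/2


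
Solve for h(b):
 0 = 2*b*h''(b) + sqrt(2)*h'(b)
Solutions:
 h(b) = C1 + C2*b^(1 - sqrt(2)/2)


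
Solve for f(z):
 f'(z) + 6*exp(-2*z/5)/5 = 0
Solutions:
 f(z) = C1 + 3*exp(-2*z/5)


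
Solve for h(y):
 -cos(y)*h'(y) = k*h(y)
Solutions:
 h(y) = C1*exp(k*(log(sin(y) - 1) - log(sin(y) + 1))/2)


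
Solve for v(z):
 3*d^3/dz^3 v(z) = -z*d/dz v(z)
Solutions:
 v(z) = C1 + Integral(C2*airyai(-3^(2/3)*z/3) + C3*airybi(-3^(2/3)*z/3), z)


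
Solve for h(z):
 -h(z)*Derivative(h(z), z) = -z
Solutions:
 h(z) = -sqrt(C1 + z^2)
 h(z) = sqrt(C1 + z^2)


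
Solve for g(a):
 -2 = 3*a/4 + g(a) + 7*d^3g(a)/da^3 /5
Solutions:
 g(a) = C3*exp(-5^(1/3)*7^(2/3)*a/7) - 3*a/4 + (C1*sin(sqrt(3)*5^(1/3)*7^(2/3)*a/14) + C2*cos(sqrt(3)*5^(1/3)*7^(2/3)*a/14))*exp(5^(1/3)*7^(2/3)*a/14) - 2


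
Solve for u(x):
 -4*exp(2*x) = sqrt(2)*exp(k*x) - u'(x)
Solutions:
 u(x) = C1 + 2*exp(2*x) + sqrt(2)*exp(k*x)/k


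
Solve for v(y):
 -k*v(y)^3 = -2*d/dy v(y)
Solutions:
 v(y) = -sqrt(-1/(C1 + k*y))
 v(y) = sqrt(-1/(C1 + k*y))


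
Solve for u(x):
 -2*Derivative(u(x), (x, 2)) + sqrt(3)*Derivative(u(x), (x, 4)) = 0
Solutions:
 u(x) = C1 + C2*x + C3*exp(-sqrt(2)*3^(3/4)*x/3) + C4*exp(sqrt(2)*3^(3/4)*x/3)


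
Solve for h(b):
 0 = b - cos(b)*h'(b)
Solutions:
 h(b) = C1 + Integral(b/cos(b), b)


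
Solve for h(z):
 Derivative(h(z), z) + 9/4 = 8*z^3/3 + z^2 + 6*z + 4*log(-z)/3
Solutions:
 h(z) = C1 + 2*z^4/3 + z^3/3 + 3*z^2 + 4*z*log(-z)/3 - 43*z/12


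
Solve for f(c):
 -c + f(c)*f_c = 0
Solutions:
 f(c) = -sqrt(C1 + c^2)
 f(c) = sqrt(C1 + c^2)


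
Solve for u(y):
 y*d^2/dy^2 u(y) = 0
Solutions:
 u(y) = C1 + C2*y


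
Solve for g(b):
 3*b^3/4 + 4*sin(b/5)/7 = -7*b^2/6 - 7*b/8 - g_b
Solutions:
 g(b) = C1 - 3*b^4/16 - 7*b^3/18 - 7*b^2/16 + 20*cos(b/5)/7


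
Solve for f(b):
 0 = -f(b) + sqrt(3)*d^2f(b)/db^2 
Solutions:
 f(b) = C1*exp(-3^(3/4)*b/3) + C2*exp(3^(3/4)*b/3)


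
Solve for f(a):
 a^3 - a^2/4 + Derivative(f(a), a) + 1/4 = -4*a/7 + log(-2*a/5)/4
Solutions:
 f(a) = C1 - a^4/4 + a^3/12 - 2*a^2/7 + a*log(-a)/4 + a*(-2 - log(5) + log(2))/4


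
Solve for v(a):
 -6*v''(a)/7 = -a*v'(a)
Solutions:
 v(a) = C1 + C2*erfi(sqrt(21)*a/6)


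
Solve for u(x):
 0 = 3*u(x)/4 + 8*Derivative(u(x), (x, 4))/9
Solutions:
 u(x) = (C1*sin(2^(1/4)*3^(3/4)*x/4) + C2*cos(2^(1/4)*3^(3/4)*x/4))*exp(-2^(1/4)*3^(3/4)*x/4) + (C3*sin(2^(1/4)*3^(3/4)*x/4) + C4*cos(2^(1/4)*3^(3/4)*x/4))*exp(2^(1/4)*3^(3/4)*x/4)


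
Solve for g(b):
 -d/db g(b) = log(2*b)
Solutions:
 g(b) = C1 - b*log(b) - b*log(2) + b


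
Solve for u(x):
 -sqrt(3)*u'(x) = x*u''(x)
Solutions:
 u(x) = C1 + C2*x^(1 - sqrt(3))


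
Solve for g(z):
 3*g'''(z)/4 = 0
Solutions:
 g(z) = C1 + C2*z + C3*z^2


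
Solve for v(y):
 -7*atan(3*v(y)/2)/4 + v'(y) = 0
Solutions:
 Integral(1/atan(3*_y/2), (_y, v(y))) = C1 + 7*y/4


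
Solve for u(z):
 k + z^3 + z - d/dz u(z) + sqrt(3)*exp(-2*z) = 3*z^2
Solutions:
 u(z) = C1 + k*z + z^4/4 - z^3 + z^2/2 - sqrt(3)*exp(-2*z)/2


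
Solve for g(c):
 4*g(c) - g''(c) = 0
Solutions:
 g(c) = C1*exp(-2*c) + C2*exp(2*c)


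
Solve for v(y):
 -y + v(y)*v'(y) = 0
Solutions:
 v(y) = -sqrt(C1 + y^2)
 v(y) = sqrt(C1 + y^2)


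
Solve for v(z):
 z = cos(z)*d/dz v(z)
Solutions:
 v(z) = C1 + Integral(z/cos(z), z)


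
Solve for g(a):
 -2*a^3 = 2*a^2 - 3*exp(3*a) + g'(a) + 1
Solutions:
 g(a) = C1 - a^4/2 - 2*a^3/3 - a + exp(3*a)


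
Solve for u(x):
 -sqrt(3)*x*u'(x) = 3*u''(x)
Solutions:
 u(x) = C1 + C2*erf(sqrt(2)*3^(3/4)*x/6)


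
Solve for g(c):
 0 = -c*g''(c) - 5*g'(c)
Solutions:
 g(c) = C1 + C2/c^4


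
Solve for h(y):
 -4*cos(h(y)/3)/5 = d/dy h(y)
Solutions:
 4*y/5 - 3*log(sin(h(y)/3) - 1)/2 + 3*log(sin(h(y)/3) + 1)/2 = C1


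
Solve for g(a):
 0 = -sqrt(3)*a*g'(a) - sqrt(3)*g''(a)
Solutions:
 g(a) = C1 + C2*erf(sqrt(2)*a/2)


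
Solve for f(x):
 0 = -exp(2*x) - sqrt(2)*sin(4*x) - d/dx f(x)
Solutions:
 f(x) = C1 - exp(2*x)/2 + sqrt(2)*cos(4*x)/4


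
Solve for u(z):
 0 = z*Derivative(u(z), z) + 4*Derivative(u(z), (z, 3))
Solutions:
 u(z) = C1 + Integral(C2*airyai(-2^(1/3)*z/2) + C3*airybi(-2^(1/3)*z/2), z)


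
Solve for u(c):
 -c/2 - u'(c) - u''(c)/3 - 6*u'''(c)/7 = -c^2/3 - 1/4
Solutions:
 u(c) = C1 + c^3/9 - 13*c^2/36 - 61*c/756 + (C2*sin(sqrt(1463)*c/36) + C3*cos(sqrt(1463)*c/36))*exp(-7*c/36)


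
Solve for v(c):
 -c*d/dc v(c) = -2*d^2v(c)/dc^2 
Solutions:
 v(c) = C1 + C2*erfi(c/2)


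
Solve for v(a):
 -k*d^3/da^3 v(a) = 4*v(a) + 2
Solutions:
 v(a) = C1*exp(2^(2/3)*a*(-1/k)^(1/3)) + C2*exp(2^(2/3)*a*(-1/k)^(1/3)*(-1 + sqrt(3)*I)/2) + C3*exp(-2^(2/3)*a*(-1/k)^(1/3)*(1 + sqrt(3)*I)/2) - 1/2


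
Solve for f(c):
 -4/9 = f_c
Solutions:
 f(c) = C1 - 4*c/9


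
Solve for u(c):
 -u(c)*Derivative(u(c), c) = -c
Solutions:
 u(c) = -sqrt(C1 + c^2)
 u(c) = sqrt(C1 + c^2)


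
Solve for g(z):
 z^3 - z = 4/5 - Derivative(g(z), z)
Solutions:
 g(z) = C1 - z^4/4 + z^2/2 + 4*z/5


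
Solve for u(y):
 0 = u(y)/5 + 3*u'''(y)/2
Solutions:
 u(y) = C3*exp(-15^(2/3)*2^(1/3)*y/15) + (C1*sin(2^(1/3)*3^(1/6)*5^(2/3)*y/10) + C2*cos(2^(1/3)*3^(1/6)*5^(2/3)*y/10))*exp(15^(2/3)*2^(1/3)*y/30)


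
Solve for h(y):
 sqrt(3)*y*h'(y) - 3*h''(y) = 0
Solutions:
 h(y) = C1 + C2*erfi(sqrt(2)*3^(3/4)*y/6)


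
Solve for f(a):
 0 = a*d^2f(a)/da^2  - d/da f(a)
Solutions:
 f(a) = C1 + C2*a^2


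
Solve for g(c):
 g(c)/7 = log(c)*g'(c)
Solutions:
 g(c) = C1*exp(li(c)/7)


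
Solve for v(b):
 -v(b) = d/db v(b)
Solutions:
 v(b) = C1*exp(-b)


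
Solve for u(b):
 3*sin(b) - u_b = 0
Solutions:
 u(b) = C1 - 3*cos(b)


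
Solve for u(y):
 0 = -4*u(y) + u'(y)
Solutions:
 u(y) = C1*exp(4*y)


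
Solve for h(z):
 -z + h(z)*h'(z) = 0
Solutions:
 h(z) = -sqrt(C1 + z^2)
 h(z) = sqrt(C1 + z^2)


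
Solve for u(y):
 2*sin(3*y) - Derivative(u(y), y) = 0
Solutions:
 u(y) = C1 - 2*cos(3*y)/3


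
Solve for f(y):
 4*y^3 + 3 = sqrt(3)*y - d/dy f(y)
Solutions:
 f(y) = C1 - y^4 + sqrt(3)*y^2/2 - 3*y


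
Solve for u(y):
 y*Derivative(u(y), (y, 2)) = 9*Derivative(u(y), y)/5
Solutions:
 u(y) = C1 + C2*y^(14/5)


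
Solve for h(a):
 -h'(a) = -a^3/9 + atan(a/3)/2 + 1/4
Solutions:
 h(a) = C1 + a^4/36 - a*atan(a/3)/2 - a/4 + 3*log(a^2 + 9)/4


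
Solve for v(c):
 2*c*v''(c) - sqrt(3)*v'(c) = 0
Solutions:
 v(c) = C1 + C2*c^(sqrt(3)/2 + 1)


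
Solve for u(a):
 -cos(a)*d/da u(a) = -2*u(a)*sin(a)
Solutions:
 u(a) = C1/cos(a)^2


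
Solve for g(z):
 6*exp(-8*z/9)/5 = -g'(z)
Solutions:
 g(z) = C1 + 27*exp(-8*z/9)/20


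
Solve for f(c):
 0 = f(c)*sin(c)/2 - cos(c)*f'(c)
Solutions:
 f(c) = C1/sqrt(cos(c))


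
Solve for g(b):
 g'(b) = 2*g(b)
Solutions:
 g(b) = C1*exp(2*b)


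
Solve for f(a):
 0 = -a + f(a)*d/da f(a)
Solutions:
 f(a) = -sqrt(C1 + a^2)
 f(a) = sqrt(C1 + a^2)


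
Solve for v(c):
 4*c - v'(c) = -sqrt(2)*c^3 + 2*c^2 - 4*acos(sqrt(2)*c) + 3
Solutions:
 v(c) = C1 + sqrt(2)*c^4/4 - 2*c^3/3 + 2*c^2 + 4*c*acos(sqrt(2)*c) - 3*c - 2*sqrt(2)*sqrt(1 - 2*c^2)


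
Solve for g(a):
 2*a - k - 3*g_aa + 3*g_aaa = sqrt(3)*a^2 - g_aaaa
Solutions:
 g(a) = C1 + C2*a + C3*exp(a*(-3 + sqrt(21))/2) + C4*exp(-a*(3 + sqrt(21))/2) - sqrt(3)*a^4/36 + a^3*(1 - sqrt(3))/9 + a^2*(-3*k - 8*sqrt(3) + 6)/18


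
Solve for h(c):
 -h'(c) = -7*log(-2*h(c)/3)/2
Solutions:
 -2*Integral(1/(log(-_y) - log(3) + log(2)), (_y, h(c)))/7 = C1 - c


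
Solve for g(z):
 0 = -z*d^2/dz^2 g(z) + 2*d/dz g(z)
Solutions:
 g(z) = C1 + C2*z^3


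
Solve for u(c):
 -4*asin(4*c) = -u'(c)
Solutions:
 u(c) = C1 + 4*c*asin(4*c) + sqrt(1 - 16*c^2)


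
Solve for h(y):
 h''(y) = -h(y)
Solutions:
 h(y) = C1*sin(y) + C2*cos(y)


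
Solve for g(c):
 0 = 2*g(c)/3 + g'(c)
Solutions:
 g(c) = C1*exp(-2*c/3)


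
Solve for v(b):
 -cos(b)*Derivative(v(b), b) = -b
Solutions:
 v(b) = C1 + Integral(b/cos(b), b)


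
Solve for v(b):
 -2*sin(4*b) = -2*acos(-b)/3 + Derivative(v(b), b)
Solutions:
 v(b) = C1 + 2*b*acos(-b)/3 + 2*sqrt(1 - b^2)/3 + cos(4*b)/2


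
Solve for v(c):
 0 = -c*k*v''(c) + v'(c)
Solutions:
 v(c) = C1 + c^(((re(k) + 1)*re(k) + im(k)^2)/(re(k)^2 + im(k)^2))*(C2*sin(log(c)*Abs(im(k))/(re(k)^2 + im(k)^2)) + C3*cos(log(c)*im(k)/(re(k)^2 + im(k)^2)))


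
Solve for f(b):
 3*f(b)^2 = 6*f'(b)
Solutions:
 f(b) = -2/(C1 + b)


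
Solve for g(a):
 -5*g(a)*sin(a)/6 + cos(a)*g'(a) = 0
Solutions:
 g(a) = C1/cos(a)^(5/6)


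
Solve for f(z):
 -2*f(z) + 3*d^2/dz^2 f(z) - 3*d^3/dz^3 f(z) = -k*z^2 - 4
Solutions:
 f(z) = C1*exp(z*((3*sqrt(7) + 8)^(-1/3) + 2 + (3*sqrt(7) + 8)^(1/3))/6)*sin(sqrt(3)*z*(-(3*sqrt(7) + 8)^(1/3) + (3*sqrt(7) + 8)^(-1/3))/6) + C2*exp(z*((3*sqrt(7) + 8)^(-1/3) + 2 + (3*sqrt(7) + 8)^(1/3))/6)*cos(sqrt(3)*z*(-(3*sqrt(7) + 8)^(1/3) + (3*sqrt(7) + 8)^(-1/3))/6) + C3*exp(z*(-(3*sqrt(7) + 8)^(1/3) - 1/(3*sqrt(7) + 8)^(1/3) + 1)/3) + k*z^2/2 + 3*k/2 + 2


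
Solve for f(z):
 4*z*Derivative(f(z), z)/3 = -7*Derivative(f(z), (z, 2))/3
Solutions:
 f(z) = C1 + C2*erf(sqrt(14)*z/7)


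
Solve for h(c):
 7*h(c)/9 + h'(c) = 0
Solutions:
 h(c) = C1*exp(-7*c/9)


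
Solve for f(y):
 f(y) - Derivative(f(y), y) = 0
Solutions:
 f(y) = C1*exp(y)


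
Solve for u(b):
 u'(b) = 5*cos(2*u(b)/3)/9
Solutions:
 -5*b/9 - 3*log(sin(2*u(b)/3) - 1)/4 + 3*log(sin(2*u(b)/3) + 1)/4 = C1


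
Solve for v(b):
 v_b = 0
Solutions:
 v(b) = C1


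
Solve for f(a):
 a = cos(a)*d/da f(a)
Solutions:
 f(a) = C1 + Integral(a/cos(a), a)


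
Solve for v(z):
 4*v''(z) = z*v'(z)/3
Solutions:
 v(z) = C1 + C2*erfi(sqrt(6)*z/12)


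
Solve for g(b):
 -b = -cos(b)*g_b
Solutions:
 g(b) = C1 + Integral(b/cos(b), b)


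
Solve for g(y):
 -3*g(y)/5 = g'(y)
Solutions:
 g(y) = C1*exp(-3*y/5)


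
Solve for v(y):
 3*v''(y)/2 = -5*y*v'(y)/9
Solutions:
 v(y) = C1 + C2*erf(sqrt(15)*y/9)


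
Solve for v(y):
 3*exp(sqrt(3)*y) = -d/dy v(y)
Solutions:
 v(y) = C1 - sqrt(3)*exp(sqrt(3)*y)


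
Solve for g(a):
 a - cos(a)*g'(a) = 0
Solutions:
 g(a) = C1 + Integral(a/cos(a), a)


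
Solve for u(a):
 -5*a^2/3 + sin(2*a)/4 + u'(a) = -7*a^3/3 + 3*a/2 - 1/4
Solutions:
 u(a) = C1 - 7*a^4/12 + 5*a^3/9 + 3*a^2/4 - a/4 + cos(2*a)/8


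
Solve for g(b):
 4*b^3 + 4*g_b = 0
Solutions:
 g(b) = C1 - b^4/4


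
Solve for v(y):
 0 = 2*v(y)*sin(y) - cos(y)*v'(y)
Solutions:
 v(y) = C1/cos(y)^2


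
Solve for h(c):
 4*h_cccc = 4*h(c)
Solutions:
 h(c) = C1*exp(-c) + C2*exp(c) + C3*sin(c) + C4*cos(c)


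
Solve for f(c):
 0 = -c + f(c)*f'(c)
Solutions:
 f(c) = -sqrt(C1 + c^2)
 f(c) = sqrt(C1 + c^2)


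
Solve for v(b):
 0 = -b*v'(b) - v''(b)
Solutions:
 v(b) = C1 + C2*erf(sqrt(2)*b/2)


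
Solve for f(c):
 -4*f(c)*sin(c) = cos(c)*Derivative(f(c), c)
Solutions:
 f(c) = C1*cos(c)^4


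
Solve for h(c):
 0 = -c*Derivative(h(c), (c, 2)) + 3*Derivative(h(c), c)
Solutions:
 h(c) = C1 + C2*c^4


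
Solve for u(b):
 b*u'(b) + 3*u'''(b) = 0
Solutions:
 u(b) = C1 + Integral(C2*airyai(-3^(2/3)*b/3) + C3*airybi(-3^(2/3)*b/3), b)


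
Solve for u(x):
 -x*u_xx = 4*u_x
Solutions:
 u(x) = C1 + C2/x^3


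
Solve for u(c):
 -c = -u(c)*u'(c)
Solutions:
 u(c) = -sqrt(C1 + c^2)
 u(c) = sqrt(C1 + c^2)


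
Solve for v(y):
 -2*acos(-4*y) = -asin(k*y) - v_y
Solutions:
 v(y) = C1 + 2*y*acos(-4*y) + sqrt(1 - 16*y^2)/2 - Piecewise((y*asin(k*y) + sqrt(-k^2*y^2 + 1)/k, Ne(k, 0)), (0, True))


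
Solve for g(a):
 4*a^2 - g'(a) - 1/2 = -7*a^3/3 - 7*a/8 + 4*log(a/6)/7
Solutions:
 g(a) = C1 + 7*a^4/12 + 4*a^3/3 + 7*a^2/16 - 4*a*log(a)/7 + a/14 + 4*a*log(6)/7


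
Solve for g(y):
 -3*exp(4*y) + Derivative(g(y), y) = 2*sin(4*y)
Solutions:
 g(y) = C1 + 3*exp(4*y)/4 - cos(4*y)/2


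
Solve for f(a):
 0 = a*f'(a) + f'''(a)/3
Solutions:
 f(a) = C1 + Integral(C2*airyai(-3^(1/3)*a) + C3*airybi(-3^(1/3)*a), a)


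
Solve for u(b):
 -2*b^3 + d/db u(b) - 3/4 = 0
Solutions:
 u(b) = C1 + b^4/2 + 3*b/4


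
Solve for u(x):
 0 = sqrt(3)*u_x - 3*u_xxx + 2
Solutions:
 u(x) = C1 + C2*exp(-3^(3/4)*x/3) + C3*exp(3^(3/4)*x/3) - 2*sqrt(3)*x/3


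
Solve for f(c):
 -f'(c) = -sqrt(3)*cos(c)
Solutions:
 f(c) = C1 + sqrt(3)*sin(c)


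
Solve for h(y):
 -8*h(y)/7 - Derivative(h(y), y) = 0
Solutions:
 h(y) = C1*exp(-8*y/7)


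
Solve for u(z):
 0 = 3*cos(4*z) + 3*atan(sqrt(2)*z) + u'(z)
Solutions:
 u(z) = C1 - 3*z*atan(sqrt(2)*z) + 3*sqrt(2)*log(2*z^2 + 1)/4 - 3*sin(4*z)/4


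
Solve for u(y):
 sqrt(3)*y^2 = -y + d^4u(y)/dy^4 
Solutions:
 u(y) = C1 + C2*y + C3*y^2 + C4*y^3 + sqrt(3)*y^6/360 + y^5/120


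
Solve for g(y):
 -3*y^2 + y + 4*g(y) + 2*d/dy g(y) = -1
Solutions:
 g(y) = C1*exp(-2*y) + 3*y^2/4 - y + 1/4


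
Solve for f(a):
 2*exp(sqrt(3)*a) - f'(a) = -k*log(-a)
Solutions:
 f(a) = C1 + a*k*log(-a) - a*k + 2*sqrt(3)*exp(sqrt(3)*a)/3


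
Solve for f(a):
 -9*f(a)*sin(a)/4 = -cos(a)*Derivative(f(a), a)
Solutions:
 f(a) = C1/cos(a)^(9/4)


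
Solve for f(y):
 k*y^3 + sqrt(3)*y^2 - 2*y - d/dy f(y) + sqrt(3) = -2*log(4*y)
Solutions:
 f(y) = C1 + k*y^4/4 + sqrt(3)*y^3/3 - y^2 + 2*y*log(y) - 2*y + sqrt(3)*y + y*log(16)


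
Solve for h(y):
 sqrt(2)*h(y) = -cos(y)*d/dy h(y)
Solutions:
 h(y) = C1*(sin(y) - 1)^(sqrt(2)/2)/(sin(y) + 1)^(sqrt(2)/2)


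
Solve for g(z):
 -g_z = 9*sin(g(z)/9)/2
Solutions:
 9*z/2 + 9*log(cos(g(z)/9) - 1)/2 - 9*log(cos(g(z)/9) + 1)/2 = C1


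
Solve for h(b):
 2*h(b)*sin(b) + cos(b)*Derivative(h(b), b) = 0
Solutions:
 h(b) = C1*cos(b)^2


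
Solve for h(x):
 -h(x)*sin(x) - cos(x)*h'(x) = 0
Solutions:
 h(x) = C1*cos(x)


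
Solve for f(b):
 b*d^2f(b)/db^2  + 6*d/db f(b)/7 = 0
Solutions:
 f(b) = C1 + C2*b^(1/7)


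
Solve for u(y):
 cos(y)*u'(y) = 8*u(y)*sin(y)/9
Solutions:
 u(y) = C1/cos(y)^(8/9)


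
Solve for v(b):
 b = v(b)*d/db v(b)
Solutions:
 v(b) = -sqrt(C1 + b^2)
 v(b) = sqrt(C1 + b^2)


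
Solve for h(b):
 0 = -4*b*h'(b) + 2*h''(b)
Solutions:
 h(b) = C1 + C2*erfi(b)


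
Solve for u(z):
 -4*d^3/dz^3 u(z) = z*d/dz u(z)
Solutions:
 u(z) = C1 + Integral(C2*airyai(-2^(1/3)*z/2) + C3*airybi(-2^(1/3)*z/2), z)


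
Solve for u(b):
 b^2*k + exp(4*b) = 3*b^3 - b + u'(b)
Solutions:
 u(b) = C1 - 3*b^4/4 + b^3*k/3 + b^2/2 + exp(4*b)/4


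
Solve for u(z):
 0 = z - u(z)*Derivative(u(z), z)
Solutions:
 u(z) = -sqrt(C1 + z^2)
 u(z) = sqrt(C1 + z^2)


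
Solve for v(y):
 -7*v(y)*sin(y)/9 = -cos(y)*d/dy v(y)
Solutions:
 v(y) = C1/cos(y)^(7/9)


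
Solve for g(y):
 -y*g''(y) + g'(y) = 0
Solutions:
 g(y) = C1 + C2*y^2


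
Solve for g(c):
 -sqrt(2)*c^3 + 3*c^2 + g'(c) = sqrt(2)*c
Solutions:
 g(c) = C1 + sqrt(2)*c^4/4 - c^3 + sqrt(2)*c^2/2


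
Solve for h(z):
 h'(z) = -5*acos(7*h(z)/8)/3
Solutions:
 Integral(1/acos(7*_y/8), (_y, h(z))) = C1 - 5*z/3


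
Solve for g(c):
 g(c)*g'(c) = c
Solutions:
 g(c) = -sqrt(C1 + c^2)
 g(c) = sqrt(C1 + c^2)


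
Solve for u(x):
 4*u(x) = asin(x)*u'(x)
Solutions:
 u(x) = C1*exp(4*Integral(1/asin(x), x))


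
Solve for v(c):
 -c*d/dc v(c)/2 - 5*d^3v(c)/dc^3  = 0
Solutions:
 v(c) = C1 + Integral(C2*airyai(-10^(2/3)*c/10) + C3*airybi(-10^(2/3)*c/10), c)


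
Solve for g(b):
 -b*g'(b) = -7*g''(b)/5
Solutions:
 g(b) = C1 + C2*erfi(sqrt(70)*b/14)


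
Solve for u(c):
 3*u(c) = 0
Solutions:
 u(c) = 0


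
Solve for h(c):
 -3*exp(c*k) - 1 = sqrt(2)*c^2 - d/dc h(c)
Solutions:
 h(c) = C1 + sqrt(2)*c^3/3 + c + 3*exp(c*k)/k


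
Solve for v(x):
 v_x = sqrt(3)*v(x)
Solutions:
 v(x) = C1*exp(sqrt(3)*x)


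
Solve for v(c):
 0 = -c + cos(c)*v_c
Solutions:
 v(c) = C1 + Integral(c/cos(c), c)


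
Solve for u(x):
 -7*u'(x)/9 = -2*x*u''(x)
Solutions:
 u(x) = C1 + C2*x^(25/18)


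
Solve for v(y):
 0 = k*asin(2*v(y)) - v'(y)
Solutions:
 Integral(1/asin(2*_y), (_y, v(y))) = C1 + k*y


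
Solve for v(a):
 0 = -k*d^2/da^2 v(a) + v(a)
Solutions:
 v(a) = C1*exp(-a*sqrt(1/k)) + C2*exp(a*sqrt(1/k))


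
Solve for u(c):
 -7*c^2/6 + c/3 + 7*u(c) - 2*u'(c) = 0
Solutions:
 u(c) = C1*exp(7*c/2) + c^2/6 + c/21 + 2/147


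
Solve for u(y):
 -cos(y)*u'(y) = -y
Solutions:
 u(y) = C1 + Integral(y/cos(y), y)


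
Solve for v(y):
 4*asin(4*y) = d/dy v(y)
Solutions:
 v(y) = C1 + 4*y*asin(4*y) + sqrt(1 - 16*y^2)


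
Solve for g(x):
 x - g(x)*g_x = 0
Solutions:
 g(x) = -sqrt(C1 + x^2)
 g(x) = sqrt(C1 + x^2)


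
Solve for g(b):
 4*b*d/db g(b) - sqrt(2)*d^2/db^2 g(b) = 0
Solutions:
 g(b) = C1 + C2*erfi(2^(1/4)*b)


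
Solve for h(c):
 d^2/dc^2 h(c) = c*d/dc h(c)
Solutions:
 h(c) = C1 + C2*erfi(sqrt(2)*c/2)


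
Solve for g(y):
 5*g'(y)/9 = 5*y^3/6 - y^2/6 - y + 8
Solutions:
 g(y) = C1 + 3*y^4/8 - y^3/10 - 9*y^2/10 + 72*y/5


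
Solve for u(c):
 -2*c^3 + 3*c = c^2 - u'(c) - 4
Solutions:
 u(c) = C1 + c^4/2 + c^3/3 - 3*c^2/2 - 4*c


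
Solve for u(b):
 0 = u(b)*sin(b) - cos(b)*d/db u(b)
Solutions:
 u(b) = C1/cos(b)


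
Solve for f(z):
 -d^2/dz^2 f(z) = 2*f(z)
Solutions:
 f(z) = C1*sin(sqrt(2)*z) + C2*cos(sqrt(2)*z)


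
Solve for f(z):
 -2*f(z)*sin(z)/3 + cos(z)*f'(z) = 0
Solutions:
 f(z) = C1/cos(z)^(2/3)


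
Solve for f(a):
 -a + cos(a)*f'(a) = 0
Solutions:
 f(a) = C1 + Integral(a/cos(a), a)


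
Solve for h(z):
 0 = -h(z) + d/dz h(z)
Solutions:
 h(z) = C1*exp(z)


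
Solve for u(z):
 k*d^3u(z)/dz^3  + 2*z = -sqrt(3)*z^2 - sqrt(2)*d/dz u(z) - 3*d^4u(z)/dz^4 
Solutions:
 u(z) = C1 + C2*exp(-z*(2*2^(1/3)*k^2/(2*k^3 + sqrt(-4*k^6 + (2*k^3 + 243*sqrt(2))^2) + 243*sqrt(2))^(1/3) + 2*k + 2^(2/3)*(2*k^3 + sqrt(-4*k^6 + (2*k^3 + 243*sqrt(2))^2) + 243*sqrt(2))^(1/3))/18) + C3*exp(z*(-8*2^(1/3)*k^2/((-1 + sqrt(3)*I)*(2*k^3 + sqrt(-4*k^6 + (2*k^3 + 243*sqrt(2))^2) + 243*sqrt(2))^(1/3)) - 4*k + 2^(2/3)*(2*k^3 + sqrt(-4*k^6 + (2*k^3 + 243*sqrt(2))^2) + 243*sqrt(2))^(1/3) - 2^(2/3)*sqrt(3)*I*(2*k^3 + sqrt(-4*k^6 + (2*k^3 + 243*sqrt(2))^2) + 243*sqrt(2))^(1/3))/36) + C4*exp(z*(8*2^(1/3)*k^2/((1 + sqrt(3)*I)*(2*k^3 + sqrt(-4*k^6 + (2*k^3 + 243*sqrt(2))^2) + 243*sqrt(2))^(1/3)) - 4*k + 2^(2/3)*(2*k^3 + sqrt(-4*k^6 + (2*k^3 + 243*sqrt(2))^2) + 243*sqrt(2))^(1/3) + 2^(2/3)*sqrt(3)*I*(2*k^3 + sqrt(-4*k^6 + (2*k^3 + 243*sqrt(2))^2) + 243*sqrt(2))^(1/3))/36) + sqrt(3)*k*z - sqrt(6)*z^3/6 - sqrt(2)*z^2/2


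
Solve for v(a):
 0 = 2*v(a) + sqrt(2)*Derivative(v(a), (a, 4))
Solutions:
 v(a) = (C1*sin(2^(5/8)*a/2) + C2*cos(2^(5/8)*a/2))*exp(-2^(5/8)*a/2) + (C3*sin(2^(5/8)*a/2) + C4*cos(2^(5/8)*a/2))*exp(2^(5/8)*a/2)


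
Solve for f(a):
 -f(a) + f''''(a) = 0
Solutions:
 f(a) = C1*exp(-a) + C2*exp(a) + C3*sin(a) + C4*cos(a)


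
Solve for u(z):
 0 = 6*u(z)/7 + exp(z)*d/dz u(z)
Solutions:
 u(z) = C1*exp(6*exp(-z)/7)


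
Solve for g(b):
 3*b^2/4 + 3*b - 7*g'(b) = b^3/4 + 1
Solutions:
 g(b) = C1 - b^4/112 + b^3/28 + 3*b^2/14 - b/7


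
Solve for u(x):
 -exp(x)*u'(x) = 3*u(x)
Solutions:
 u(x) = C1*exp(3*exp(-x))


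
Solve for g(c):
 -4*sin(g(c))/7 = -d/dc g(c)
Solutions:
 -4*c/7 + log(cos(g(c)) - 1)/2 - log(cos(g(c)) + 1)/2 = C1


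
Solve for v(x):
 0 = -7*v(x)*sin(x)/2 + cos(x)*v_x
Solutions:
 v(x) = C1/cos(x)^(7/2)


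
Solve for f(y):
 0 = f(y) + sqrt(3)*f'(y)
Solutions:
 f(y) = C1*exp(-sqrt(3)*y/3)


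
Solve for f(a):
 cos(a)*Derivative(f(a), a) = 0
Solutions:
 f(a) = C1


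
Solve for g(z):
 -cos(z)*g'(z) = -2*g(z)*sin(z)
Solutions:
 g(z) = C1/cos(z)^2


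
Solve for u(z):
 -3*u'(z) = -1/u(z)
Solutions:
 u(z) = -sqrt(C1 + 6*z)/3
 u(z) = sqrt(C1 + 6*z)/3


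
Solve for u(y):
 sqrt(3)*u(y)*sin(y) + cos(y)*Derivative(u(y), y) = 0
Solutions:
 u(y) = C1*cos(y)^(sqrt(3))


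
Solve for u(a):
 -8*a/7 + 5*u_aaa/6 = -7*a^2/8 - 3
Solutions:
 u(a) = C1 + C2*a + C3*a^2 - 7*a^5/400 + 2*a^4/35 - 3*a^3/5


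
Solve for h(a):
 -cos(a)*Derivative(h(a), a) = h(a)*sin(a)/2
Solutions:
 h(a) = C1*sqrt(cos(a))


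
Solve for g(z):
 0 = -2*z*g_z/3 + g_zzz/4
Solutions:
 g(z) = C1 + Integral(C2*airyai(2*3^(2/3)*z/3) + C3*airybi(2*3^(2/3)*z/3), z)


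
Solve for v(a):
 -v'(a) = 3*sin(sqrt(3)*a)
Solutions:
 v(a) = C1 + sqrt(3)*cos(sqrt(3)*a)


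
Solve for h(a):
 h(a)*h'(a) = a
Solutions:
 h(a) = -sqrt(C1 + a^2)
 h(a) = sqrt(C1 + a^2)


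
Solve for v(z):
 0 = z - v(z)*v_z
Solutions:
 v(z) = -sqrt(C1 + z^2)
 v(z) = sqrt(C1 + z^2)


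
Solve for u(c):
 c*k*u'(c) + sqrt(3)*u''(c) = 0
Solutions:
 u(c) = Piecewise((-sqrt(2)*3^(1/4)*sqrt(pi)*C1*erf(sqrt(2)*3^(3/4)*c*sqrt(k)/6)/(2*sqrt(k)) - C2, (k > 0) | (k < 0)), (-C1*c - C2, True))


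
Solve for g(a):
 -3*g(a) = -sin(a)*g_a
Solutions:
 g(a) = C1*(cos(a) - 1)^(3/2)/(cos(a) + 1)^(3/2)


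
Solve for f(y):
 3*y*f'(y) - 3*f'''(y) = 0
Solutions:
 f(y) = C1 + Integral(C2*airyai(y) + C3*airybi(y), y)


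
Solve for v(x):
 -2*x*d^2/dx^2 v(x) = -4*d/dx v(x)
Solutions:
 v(x) = C1 + C2*x^3


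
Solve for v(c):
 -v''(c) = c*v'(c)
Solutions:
 v(c) = C1 + C2*erf(sqrt(2)*c/2)


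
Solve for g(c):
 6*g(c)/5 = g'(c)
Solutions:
 g(c) = C1*exp(6*c/5)


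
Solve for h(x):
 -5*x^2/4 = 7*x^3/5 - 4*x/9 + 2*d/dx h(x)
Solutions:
 h(x) = C1 - 7*x^4/40 - 5*x^3/24 + x^2/9


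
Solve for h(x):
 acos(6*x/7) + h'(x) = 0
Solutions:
 h(x) = C1 - x*acos(6*x/7) + sqrt(49 - 36*x^2)/6


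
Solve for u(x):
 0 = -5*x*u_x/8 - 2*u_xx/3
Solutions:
 u(x) = C1 + C2*erf(sqrt(30)*x/8)


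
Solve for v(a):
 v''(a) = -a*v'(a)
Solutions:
 v(a) = C1 + C2*erf(sqrt(2)*a/2)


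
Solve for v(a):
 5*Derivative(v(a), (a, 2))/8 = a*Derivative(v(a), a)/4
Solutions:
 v(a) = C1 + C2*erfi(sqrt(5)*a/5)


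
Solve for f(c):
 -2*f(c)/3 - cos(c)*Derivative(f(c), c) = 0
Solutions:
 f(c) = C1*(sin(c) - 1)^(1/3)/(sin(c) + 1)^(1/3)


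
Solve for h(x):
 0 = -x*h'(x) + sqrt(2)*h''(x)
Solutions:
 h(x) = C1 + C2*erfi(2^(1/4)*x/2)


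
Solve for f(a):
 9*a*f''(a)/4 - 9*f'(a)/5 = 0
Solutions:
 f(a) = C1 + C2*a^(9/5)


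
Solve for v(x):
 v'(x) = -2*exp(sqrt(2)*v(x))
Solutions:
 v(x) = sqrt(2)*(2*log(1/(C1 + 2*x)) - log(2))/4


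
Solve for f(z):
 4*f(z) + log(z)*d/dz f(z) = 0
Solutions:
 f(z) = C1*exp(-4*li(z))


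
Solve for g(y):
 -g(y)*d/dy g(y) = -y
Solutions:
 g(y) = -sqrt(C1 + y^2)
 g(y) = sqrt(C1 + y^2)


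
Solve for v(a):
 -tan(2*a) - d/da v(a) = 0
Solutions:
 v(a) = C1 + log(cos(2*a))/2


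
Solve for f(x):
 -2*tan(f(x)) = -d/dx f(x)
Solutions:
 f(x) = pi - asin(C1*exp(2*x))
 f(x) = asin(C1*exp(2*x))


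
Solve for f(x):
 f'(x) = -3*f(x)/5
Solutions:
 f(x) = C1*exp(-3*x/5)


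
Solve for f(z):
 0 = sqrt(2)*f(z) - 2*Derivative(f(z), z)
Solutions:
 f(z) = C1*exp(sqrt(2)*z/2)


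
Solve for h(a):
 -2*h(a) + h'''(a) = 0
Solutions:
 h(a) = C3*exp(2^(1/3)*a) + (C1*sin(2^(1/3)*sqrt(3)*a/2) + C2*cos(2^(1/3)*sqrt(3)*a/2))*exp(-2^(1/3)*a/2)


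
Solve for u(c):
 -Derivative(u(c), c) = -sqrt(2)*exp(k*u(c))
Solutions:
 u(c) = Piecewise((log(-1/(C1*k + sqrt(2)*c*k))/k, Ne(k, 0)), (nan, True))
 u(c) = Piecewise((C1 + sqrt(2)*c, Eq(k, 0)), (nan, True))
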